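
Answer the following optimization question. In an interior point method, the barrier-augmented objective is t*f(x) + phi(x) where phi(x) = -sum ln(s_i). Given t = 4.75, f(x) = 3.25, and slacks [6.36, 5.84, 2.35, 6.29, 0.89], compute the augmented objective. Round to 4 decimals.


Step 1: Compute log-barrier.
ln values: [1.85, 1.7647, 0.8544, 1.839, -0.1165]
phi = -(1.85 + 1.7647 + 0.8544 + 1.839 - 0.1165) = -6.1916
Step 2: Compute augmented objective.
t*f(x) = 4.75*3.25 = 15.4375
Total = 15.4375 - 6.1916 = 9.2459


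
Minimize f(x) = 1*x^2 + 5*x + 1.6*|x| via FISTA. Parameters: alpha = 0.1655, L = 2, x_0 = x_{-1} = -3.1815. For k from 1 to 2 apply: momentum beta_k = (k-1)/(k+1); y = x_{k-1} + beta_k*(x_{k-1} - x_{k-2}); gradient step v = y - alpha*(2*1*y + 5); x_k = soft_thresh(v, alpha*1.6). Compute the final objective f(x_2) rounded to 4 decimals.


FISTA on f(x) = 1*x^2 + 5*x + 1.6*|x|
L = 2, alpha = 0.1655
Iteration 1: beta = 0.0, y = -3.1815 + 0.0*(-3.1815 + 3.1815) = -3.1815
  grad(y) = -1.363, v = y - alpha*grad = -2.9559
  prox(v) = soft_thresh(-2.9559, 0.2648) = -2.6911
Iteration 2: beta = 0.3333, y = -2.6911 + 0.3333*(-2.6911 + 3.1815) = -2.5277
  grad(y) = -0.0553, v = y - alpha*grad = -2.5185
  prox(v) = soft_thresh(-2.5185, 0.2648) = -2.2537
f(x_2) = 1*(-2.2537)^2 + 5*(-2.2537) + 1.6*|-2.2537| = -2.5834


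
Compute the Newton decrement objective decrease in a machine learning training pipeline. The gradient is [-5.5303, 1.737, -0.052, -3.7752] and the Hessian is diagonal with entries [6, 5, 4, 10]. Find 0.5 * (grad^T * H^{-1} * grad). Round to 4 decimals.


Step 1: H is diagonal, so H^(-1) * g = [-0.9217, 0.3474, -0.013, -0.3775].
Step 2: g^T H^(-1) g = sum_i g_i^2 / H_ii
  = (-5.5303)^2/6 + (1.737)^2/5 + (-0.052)^2/4 + (-3.7752)^2/10
  = 5.0974 + 0.6034 + 0.0007 + 1.4252 = 7.1267
Step 3: Objective decrease = 0.5 * g^T H^(-1) g = 3.5633


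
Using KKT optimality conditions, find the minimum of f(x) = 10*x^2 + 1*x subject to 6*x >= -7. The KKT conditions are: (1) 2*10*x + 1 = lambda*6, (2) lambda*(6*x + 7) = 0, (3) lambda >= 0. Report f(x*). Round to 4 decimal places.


Step 1: Try lambda = 0 (constraint inactive).
Stationarity: 2*10*x + 1 = 0
x* = -1/(2*10) = -0.05
Check constraint: 6*-0.05 = -0.3 >= -7 -- satisfied.
Step 2: Compute optimal value.
f(x*) = 10*(-0.05)^2 + 1*(-0.05) = -0.025


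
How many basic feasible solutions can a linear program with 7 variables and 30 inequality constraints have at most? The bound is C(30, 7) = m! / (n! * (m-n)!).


Each vertex corresponds to some choice of n active constraints out of m, so the number of vertices is at most C(m, n) = m! / (n!(m-n)!).
m = 30, n = 7
Numerator: 30 * 29 * 28 * 27 * 26 * 25 * 24
Denominator: 7! = 5040
C(30, 7) = 2035800


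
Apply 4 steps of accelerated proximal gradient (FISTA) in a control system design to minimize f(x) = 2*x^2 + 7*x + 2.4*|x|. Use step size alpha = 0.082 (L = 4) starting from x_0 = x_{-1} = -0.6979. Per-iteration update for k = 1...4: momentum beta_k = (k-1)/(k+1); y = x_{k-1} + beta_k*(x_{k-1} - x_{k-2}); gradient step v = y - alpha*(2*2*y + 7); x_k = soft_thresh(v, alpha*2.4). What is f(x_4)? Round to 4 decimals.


FISTA on f(x) = 2*x^2 + 7*x + 2.4*|x|
L = 4, alpha = 0.082
Iteration 1: beta = 0.0, y = -0.6979 + 0.0*(-0.6979 + 0.6979) = -0.6979
  grad(y) = 4.2084, v = y - alpha*grad = -1.043
  prox(v) = soft_thresh(-1.043, 0.1968) = -0.8462
Iteration 2: beta = 0.3333, y = -0.8462 + 0.3333*(-0.8462 + 0.6979) = -0.8956
  grad(y) = 3.4175, v = y - alpha*grad = -1.1759
  prox(v) = soft_thresh(-1.1759, 0.1968) = -0.9791
Iteration 3: beta = 0.5, y = -0.9791 + 0.5*(-0.9791 + 0.8462) = -1.0455
  grad(y) = 2.818, v = y - alpha*grad = -1.2766
  prox(v) = soft_thresh(-1.2766, 0.1968) = -1.0798
Iteration 4: beta = 0.6, y = -1.0798 + 0.6*(-1.0798 + 0.9791) = -1.1402
  grad(y) = 2.4392, v = y - alpha*grad = -1.3402
  prox(v) = soft_thresh(-1.3402, 0.1968) = -1.1434
f(x_4) = 2*(-1.1434)^2 + 7*(-1.1434) + 2.4*|-1.1434| = -2.6449


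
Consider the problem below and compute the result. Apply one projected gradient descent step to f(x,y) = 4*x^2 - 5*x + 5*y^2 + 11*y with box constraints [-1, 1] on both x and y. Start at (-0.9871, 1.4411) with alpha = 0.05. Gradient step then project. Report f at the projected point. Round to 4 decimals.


Step 1: Compute gradient at (-0.9871, 1.4411).
grad_x = 2*4*-0.9871 - 5 = -12.8968
grad_y = 2*5*1.4411 + 11 = 25.411
Step 2: Gradient step.
x_raw = -0.9871 - 0.05*-12.8968 = -0.3423
y_raw = 1.4411 - 0.05*25.411 = 0.1706
Step 3: Project onto [-1, 1].
x_proj = clip(-0.3423) = -0.3423
y_proj = clip(0.1706) = 0.1706
Step 4: Evaluate f.
f(-0.3423, 0.1706) = 4.2014


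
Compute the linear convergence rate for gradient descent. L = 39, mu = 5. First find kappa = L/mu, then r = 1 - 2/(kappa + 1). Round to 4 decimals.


Step 1: Compute the condition number.
kappa = L/mu = 39/5 = 7.8
Step 2: Compute the convergence rate.
r = 1 - 2/(kappa + 1) = 1 - 2*mu/(L + mu) = (L - mu)/(L + mu) = 34/44 = 0.7727


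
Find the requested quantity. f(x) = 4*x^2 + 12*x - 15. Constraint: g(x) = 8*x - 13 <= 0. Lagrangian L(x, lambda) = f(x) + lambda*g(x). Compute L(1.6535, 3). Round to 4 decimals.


Step 1: Evaluate f(x).
f(1.6535) = 4*1.6535^2 + 12*1.6535 - 15 = 15.7782
Step 2: Evaluate g(x).
g(1.6535) = 8*1.6535 - 13 = 0.228
Step 3: Compute Lagrangian.
L = 15.7782 + 3*0.228 = 16.4622


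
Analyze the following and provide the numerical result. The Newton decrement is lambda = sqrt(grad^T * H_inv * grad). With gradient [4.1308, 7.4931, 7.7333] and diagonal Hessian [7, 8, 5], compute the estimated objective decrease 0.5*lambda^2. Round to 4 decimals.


Step 1: H is diagonal, so H^(-1) * g = [0.5901, 0.9366, 1.5467].
Step 2: g^T H^(-1) g = sum_i g_i^2 / H_ii
  = (4.1308)^2/7 + (7.4931)^2/8 + (7.7333)^2/5
  = 2.4376 + 7.0183 + 11.9608 = 21.4167
Step 3: Objective decrease = 0.5 * g^T H^(-1) g = 10.7084


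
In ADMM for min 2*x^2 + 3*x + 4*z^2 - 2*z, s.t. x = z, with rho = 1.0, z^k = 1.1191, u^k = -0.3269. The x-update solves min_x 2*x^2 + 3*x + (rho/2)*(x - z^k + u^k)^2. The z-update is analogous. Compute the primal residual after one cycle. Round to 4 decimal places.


ADMM iteration with rho = 1.0, z^k = 1.1191, u^k = -0.3269
Step 1: x-update.
Minimize 2*x^2 + 3*x + (1.0/2)*(x - 1.1191 - 0.3269)^2
FOC: (2*2 + 1.0)*x = -3 + 1.0*(1.1191 + 0.3269)
x^{k+1} = -0.3108
Step 2: z-update.
Minimize 4*z^2 - 2*z + (1.0/2)*(-0.3108 - z - 0.3269)^2
FOC: (2*4 + 1.0)*z = 2 + 1.0*(-0.3108 - 0.3269)
z^{k+1} = 0.1514
Step 3: u-update.
u^{k+1} = -0.3269 - 0.3108 - 0.1514 = -0.7891
Step 4: Primal residual = |-0.3108 - 0.1514| = 0.4622


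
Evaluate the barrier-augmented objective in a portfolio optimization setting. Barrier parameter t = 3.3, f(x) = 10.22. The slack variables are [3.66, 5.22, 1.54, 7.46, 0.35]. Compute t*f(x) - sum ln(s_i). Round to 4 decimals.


Step 1: Compute log-barrier.
ln values: [1.2975, 1.6525, 0.4318, 2.0096, -1.0498]
phi = -(1.2975 + 1.6525 + 0.4318 + 2.0096 - 1.0498) = -4.3415
Step 2: Compute augmented objective.
t*f(x) = 3.3*10.22 = 33.726
Total = 33.726 - 4.3415 = 29.3845


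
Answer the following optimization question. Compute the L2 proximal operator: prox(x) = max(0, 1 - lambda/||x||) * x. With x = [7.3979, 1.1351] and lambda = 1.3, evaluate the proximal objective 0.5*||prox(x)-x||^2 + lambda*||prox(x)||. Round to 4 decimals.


Step 1: Compute ||x||.
||x|| = 7.4845
Step 2: Compute scaling factor.
scale = max(0, 1 - 1.3/7.4845) = 0.8263
Step 3: prox(x) = [6.1129, 0.9379]
||prox(x)|| = 6.1845
Step 4: Proximal objective.
0.5*||prox-x||^2 = 0.845
lambda*||prox|| = 8.0399
Total = 8.8848


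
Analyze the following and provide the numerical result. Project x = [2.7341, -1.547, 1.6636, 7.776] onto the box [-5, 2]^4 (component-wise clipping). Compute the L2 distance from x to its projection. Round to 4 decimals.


Project each component onto [-5, 2].
clip(2.7341) = 2.0, clip(-1.547) = -1.547, clip(1.6636) = 1.6636, clip(7.776) = 2.0
Projection = [2.0, -1.547, 1.6636, 2.0]
Squared diffs: [0.5389, 0.0, 0.0, 33.3622]
Distance = sqrt(33.9011) = 5.8225


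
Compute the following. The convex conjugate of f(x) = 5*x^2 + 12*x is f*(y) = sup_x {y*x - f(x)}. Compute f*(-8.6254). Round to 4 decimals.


f*(y) = sup_x {y*x - a*x^2 - b*x} = sup_x {(y-b)*x - a*x^2}
FOC: (y - b) - 2a*x = 0 => x* = (y - b)/(2a)
x* = (-8.6254 - 12)/(2*5) = -2.0625
f*(-8.6254) = (y-b)^2/(4a) = (-8.6254 - 12)^2/(4*5)
= 425.4071/20 = 21.2704


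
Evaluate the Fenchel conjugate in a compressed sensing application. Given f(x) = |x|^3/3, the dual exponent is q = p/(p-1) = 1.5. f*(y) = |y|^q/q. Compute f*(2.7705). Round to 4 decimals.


The conjugate exponent q satisfies 1/p + 1/q = 1.
p = 3, so q = 3/(3 - 1) = 1.5
|y|^q = 2.7705^1.5 = 4.6114
f*(2.7705) = 4.6114 / 1.5 = 3.0743


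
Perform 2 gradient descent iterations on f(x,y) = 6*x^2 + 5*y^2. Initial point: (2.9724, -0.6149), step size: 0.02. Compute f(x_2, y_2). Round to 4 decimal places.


Gradient descent on f(x,y) = 6*x^2 + 5*y^2.
Starting point: (2.9724, -0.6149), alpha = 0.02
Step 1: grad_x = 2*6*2.9724 = 35.6688, grad_y = 2*5*-0.6149 = -6.149
  x_1 = 2.9724 - 0.02*35.6688 = 2.259
  y_1 = -0.6149 - 0.02*-6.149 = -0.4919
Step 2: grad_x = 2*6*2.259 = 27.1083, grad_y = 2*5*-0.4919 = -4.9192
  x_2 = 2.259 - 0.02*27.1083 = 1.7169
  y_2 = -0.4919 - 0.02*-4.9192 = -0.3935
f(1.7169, -0.3935) = 6*1.7169^2 + 5*(-0.3935)^2 = 18.46


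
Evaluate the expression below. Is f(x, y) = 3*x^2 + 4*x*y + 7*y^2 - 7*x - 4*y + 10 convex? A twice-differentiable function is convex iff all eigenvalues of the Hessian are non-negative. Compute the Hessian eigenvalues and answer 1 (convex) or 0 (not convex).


The Hessian of f(x,y) = 3*x^2 + 4*x*y + 7*y^2 - 7*x - 4*y + 10 is:
H = [[6, 4], [4, 14]]
Trace = 6 + 14 = 20
Determinant = 6*14 - (4)^2 = 68
Discriminant = (20)^2 - 4*68 = 128.0
Eigenvalues: lambda_1 = 4.3431, lambda_2 = 15.6569
The function is convex.

1


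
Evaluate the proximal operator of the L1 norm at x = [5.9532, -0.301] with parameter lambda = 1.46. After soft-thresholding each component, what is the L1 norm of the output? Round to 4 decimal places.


Soft-thresholding with lambda = 1.46:
prox(5.9532) = sign(5.9532)*max(|5.9532| - 1.46, 0) = 4.4932
prox(-0.301) = sign(-0.301)*max(|-0.301| - 1.46, 0) = 0.0
prox(x) = [4.4932, 0.0]
||prox(x)||_1 = 4.4932 + 0.0 = 4.4932


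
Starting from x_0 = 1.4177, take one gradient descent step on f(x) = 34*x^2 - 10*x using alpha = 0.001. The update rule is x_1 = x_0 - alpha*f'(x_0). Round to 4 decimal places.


We compute the gradient at x_0 and apply the update.
f'(x) = 68*x - 10
f'(1.4177) = 68*1.4177 - 10 = 86.4036
x_1 = 1.4177 - 0.001*86.4036 = 1.3313


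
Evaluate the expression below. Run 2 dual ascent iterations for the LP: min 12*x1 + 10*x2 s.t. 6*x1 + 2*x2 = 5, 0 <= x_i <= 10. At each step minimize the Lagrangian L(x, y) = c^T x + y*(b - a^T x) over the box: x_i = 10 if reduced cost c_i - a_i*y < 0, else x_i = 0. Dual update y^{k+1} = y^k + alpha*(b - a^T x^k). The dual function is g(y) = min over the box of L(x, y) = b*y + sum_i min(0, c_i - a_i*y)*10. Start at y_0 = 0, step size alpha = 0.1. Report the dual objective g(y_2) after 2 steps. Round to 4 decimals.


Dual ascent for LP: min 12*x1 + 10*x2, 6*x1 + 2*x2 = 5, 0 <= x_i <= 10
Step 1: y^k = 0.0, reduced costs: (12.0, 10.0)
  x^k = (0.0, 0.0), subgradient = b - a^T x = 5.0
  y^{k+1} = 0.0 + 0.1*5.0 = 0.5
Step 2: y^k = 0.5, reduced costs: (9.0, 9.0)
  x^k = (0.0, 0.0), subgradient = b - a^T x = 5.0
  y^{k+1} = 0.5 + 0.1*5.0 = 1.0
Dual objective at y_2 = 1.0: reduced costs (6.0, 8.0), box minimizer x = (0.0, 0.0)
g(y_2) = b*y + (c1 - a1*y)*x1 + (c2 - a2*y)*x2 = 5*1.0 + 6.0*0.0 + 8.0*0.0 = 5.0 + 0.0 + 0.0 = 5.0


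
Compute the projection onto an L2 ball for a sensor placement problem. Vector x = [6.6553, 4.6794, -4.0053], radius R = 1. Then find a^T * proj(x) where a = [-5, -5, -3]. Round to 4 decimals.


Step 1: Compute ||x|| (intermediates to 6 decimals).
||x|| = sqrt(6.6553^2 + 4.6794^2 + (-4.0053)^2) = 9.068199
Step 2: Project.
Since ||x|| > R, scale = R/||x|| = 1/9.068199 = 0.110275, proj(x) = scale * x
proj(x) = [0.733913, 0.516021, -0.441684]
Step 3: Dot product.
a^T * proj(x) = -5*0.733913 - 5*0.516021 - 3*(-0.441684) = -4.9246


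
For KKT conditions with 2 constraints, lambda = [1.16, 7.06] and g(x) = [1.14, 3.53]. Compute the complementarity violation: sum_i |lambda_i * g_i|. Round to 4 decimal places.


KKT complementary slackness check:
lambda_1 * g_1 = 1.16 * 1.14 = 1.3224
lambda_2 * g_2 = 7.06 * 3.53 = 24.9218
Total violation = 1.3224 + 24.9218 = 26.2442


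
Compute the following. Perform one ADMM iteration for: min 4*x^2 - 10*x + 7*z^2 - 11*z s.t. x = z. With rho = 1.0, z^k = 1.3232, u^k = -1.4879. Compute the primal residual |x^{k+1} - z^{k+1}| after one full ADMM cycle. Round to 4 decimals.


ADMM iteration with rho = 1.0, z^k = 1.3232, u^k = -1.4879
Step 1: x-update.
Minimize 4*x^2 - 10*x + (1.0/2)*(x - 1.3232 - 1.4879)^2
FOC: (2*4 + 1.0)*x = 10 + 1.0*(1.3232 + 1.4879)
x^{k+1} = 1.4235
Step 2: z-update.
Minimize 7*z^2 - 11*z + (1.0/2)*(1.4235 - z - 1.4879)^2
FOC: (2*7 + 1.0)*z = 11 + 1.0*(1.4235 - 1.4879)
z^{k+1} = 0.729
Step 3: u-update.
u^{k+1} = -1.4879 + 1.4235 - 0.729 = -0.7935
Step 4: Primal residual = |1.4235 - 0.729| = 0.6944


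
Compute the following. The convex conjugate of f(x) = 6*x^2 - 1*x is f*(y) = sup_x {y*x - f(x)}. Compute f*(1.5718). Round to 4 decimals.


f*(y) = sup_x {y*x - a*x^2 - b*x} = sup_x {(y-b)*x - a*x^2}
FOC: (y - b) - 2a*x = 0 => x* = (y - b)/(2a)
x* = (1.5718 + 1)/(2*6) = 0.2143
f*(1.5718) = (y-b)^2/(4a) = (1.5718 + 1)^2/(4*6)
= 6.6142/24 = 0.2756


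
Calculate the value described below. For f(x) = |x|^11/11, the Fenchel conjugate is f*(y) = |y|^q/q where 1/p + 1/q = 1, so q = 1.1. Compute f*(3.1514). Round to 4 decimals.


The conjugate exponent q satisfies 1/p + 1/q = 1.
p = 11, so q = 11/(11 - 1) = 1.1
|y|^q = 3.1514^1.1 = 3.5347
f*(3.1514) = 3.5347 / 1.1 = 3.2134


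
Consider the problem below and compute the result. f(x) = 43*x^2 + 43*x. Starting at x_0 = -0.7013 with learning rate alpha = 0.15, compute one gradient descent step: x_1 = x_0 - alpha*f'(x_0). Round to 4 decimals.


We compute the gradient at x_0 and apply the update.
f'(x) = 86*x + 43
f'(-0.7013) = 86*-0.7013 + 43 = -17.3118
x_1 = -0.7013 - 0.15*-17.3118 = 1.8955


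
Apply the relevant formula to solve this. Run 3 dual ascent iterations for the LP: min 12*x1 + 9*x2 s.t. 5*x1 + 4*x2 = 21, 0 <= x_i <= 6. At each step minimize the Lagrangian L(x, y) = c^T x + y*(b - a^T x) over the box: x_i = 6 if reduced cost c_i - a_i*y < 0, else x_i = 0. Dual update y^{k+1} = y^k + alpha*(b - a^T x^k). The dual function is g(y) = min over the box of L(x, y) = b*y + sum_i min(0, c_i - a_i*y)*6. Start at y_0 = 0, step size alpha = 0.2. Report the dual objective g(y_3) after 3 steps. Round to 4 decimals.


Dual ascent for LP: min 12*x1 + 9*x2, 5*x1 + 4*x2 = 21, 0 <= x_i <= 6
Step 1: y^k = 0.0, reduced costs: (12.0, 9.0)
  x^k = (0.0, 0.0), subgradient = b - a^T x = 21.0
  y^{k+1} = 0.0 + 0.2*21.0 = 4.2
Step 2: y^k = 4.2, reduced costs: (-9.0, -7.8)
  x^k = (6.0, 6.0), subgradient = b - a^T x = -33.0
  y^{k+1} = 4.2 + 0.2*-33.0 = -2.4
Step 3: y^k = -2.4, reduced costs: (24.0, 18.6)
  x^k = (0.0, 0.0), subgradient = b - a^T x = 21.0
  y^{k+1} = -2.4 + 0.2*21.0 = 1.8
Dual objective at y_3 = 1.8: reduced costs (3.0, 1.8), box minimizer x = (0.0, 0.0)
g(y_3) = b*y + (c1 - a1*y)*x1 + (c2 - a2*y)*x2 = 21*1.8 + 3.0*0.0 + 1.8*0.0 = 37.8 + 0.0 + 0.0 = 37.8


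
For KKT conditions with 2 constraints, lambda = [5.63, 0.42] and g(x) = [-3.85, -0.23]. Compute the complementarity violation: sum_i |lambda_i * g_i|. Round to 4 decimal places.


KKT complementary slackness check:
lambda_1 * g_1 = 5.63 * -3.85 = -21.6755
lambda_2 * g_2 = 0.42 * -0.23 = -0.0966
Total violation = 21.6755 + 0.0966 = 21.7721


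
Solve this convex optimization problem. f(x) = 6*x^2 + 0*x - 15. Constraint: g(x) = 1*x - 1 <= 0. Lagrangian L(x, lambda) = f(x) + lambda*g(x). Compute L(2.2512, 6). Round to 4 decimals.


Step 1: Evaluate f(x).
f(2.2512) = 6*2.2512^2 + 0*2.2512 - 15 = 15.4074
Step 2: Evaluate g(x).
g(2.2512) = 1*2.2512 - 1 = 1.2512
Step 3: Compute Lagrangian.
L = 15.4074 + 6*1.2512 = 22.9146


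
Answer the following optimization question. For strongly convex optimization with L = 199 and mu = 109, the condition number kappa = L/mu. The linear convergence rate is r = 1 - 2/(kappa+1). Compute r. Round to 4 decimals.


Step 1: Compute the condition number.
kappa = L/mu = 199/109 = 1.8257
Step 2: Compute the convergence rate.
r = 1 - 2/(kappa + 1) = 1 - 2*mu/(L + mu) = (L - mu)/(L + mu) = 90/308 = 0.2922


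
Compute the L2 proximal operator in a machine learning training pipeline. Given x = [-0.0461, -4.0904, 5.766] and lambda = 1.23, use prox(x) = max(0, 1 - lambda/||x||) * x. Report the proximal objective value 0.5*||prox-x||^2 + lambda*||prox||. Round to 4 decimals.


Step 1: Compute ||x||.
||x|| = 7.0697
Step 2: Compute scaling factor.
scale = max(0, 1 - 1.23/7.0697) = 0.826
Step 3: prox(x) = [-0.0381, -3.3787, 4.7628]
||prox(x)|| = 5.8397
Step 4: Proximal objective.
0.5*||prox-x||^2 = 0.7565
lambda*||prox|| = 7.1828
Total = 7.9392


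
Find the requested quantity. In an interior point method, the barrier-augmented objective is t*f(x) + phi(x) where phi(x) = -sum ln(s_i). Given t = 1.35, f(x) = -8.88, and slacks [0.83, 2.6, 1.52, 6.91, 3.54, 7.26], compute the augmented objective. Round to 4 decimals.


Step 1: Compute log-barrier.
ln values: [-0.1863, 0.9555, 0.4187, 1.933, 1.2641, 1.9824]
phi = -(-0.1863 + 0.9555 + 0.4187 + 1.933 + 1.2641 + 1.9824) = -6.3674
Step 2: Compute augmented objective.
t*f(x) = 1.35*-8.88 = -11.988
Total = -11.988 - 6.3674 = -18.3554


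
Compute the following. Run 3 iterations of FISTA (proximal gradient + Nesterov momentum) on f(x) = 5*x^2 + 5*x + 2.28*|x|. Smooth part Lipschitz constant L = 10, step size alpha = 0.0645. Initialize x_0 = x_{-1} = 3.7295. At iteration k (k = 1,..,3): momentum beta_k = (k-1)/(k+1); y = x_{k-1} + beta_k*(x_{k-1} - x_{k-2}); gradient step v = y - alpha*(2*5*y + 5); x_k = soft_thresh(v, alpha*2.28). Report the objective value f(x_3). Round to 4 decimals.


FISTA on f(x) = 5*x^2 + 5*x + 2.28*|x|
L = 10, alpha = 0.0645
Iteration 1: beta = 0.0, y = 3.7295 + 0.0*(3.7295 - 3.7295) = 3.7295
  grad(y) = 42.295, v = y - alpha*grad = 1.0015
  prox(v) = soft_thresh(1.0015, 0.1471) = 0.8544
Iteration 2: beta = 0.3333, y = 0.8544 + 0.3333*(0.8544 - 3.7295) = -0.104
  grad(y) = 3.9605, v = y - alpha*grad = -0.3594
  prox(v) = soft_thresh(-0.3594, 0.1471) = -0.2123
Iteration 3: beta = 0.5, y = -0.2123 + 0.5*(-0.2123 - 0.8544) = -0.7457
  grad(y) = -2.4572, v = y - alpha*grad = -0.5872
  prox(v) = soft_thresh(-0.5872, 0.1471) = -0.4402
f(x_3) = 5*(-0.4402)^2 + 5*(-0.4402) + 2.28*|-0.4402| = -0.2285


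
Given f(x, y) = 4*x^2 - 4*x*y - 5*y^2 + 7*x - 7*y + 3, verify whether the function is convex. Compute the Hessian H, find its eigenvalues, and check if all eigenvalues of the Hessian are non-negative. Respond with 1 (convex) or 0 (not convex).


The Hessian of f(x,y) = 4*x^2 - 4*x*y - 5*y^2 + 7*x - 7*y + 3 is:
H = [[8, -4], [-4, -10]]
Trace = 8 - 10 = -2
Determinant = 8*-10 - (-4)^2 = -96
Discriminant = (-2)^2 - 4*-96 = 388.0
Eigenvalues: lambda_1 = -10.8489, lambda_2 = 8.8489
The function is not convex.

0


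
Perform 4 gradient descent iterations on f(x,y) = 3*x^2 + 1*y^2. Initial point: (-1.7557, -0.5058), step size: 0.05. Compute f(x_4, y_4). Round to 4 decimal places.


Gradient descent on f(x,y) = 3*x^2 + 1*y^2.
Starting point: (-1.7557, -0.5058), alpha = 0.05
Step 1: grad_x = 2*3*-1.7557 = -10.5342, grad_y = 2*1*-0.5058 = -1.0116
  x_1 = -1.7557 - 0.05*-10.5342 = -1.229
  y_1 = -0.5058 - 0.05*-1.0116 = -0.4552
Step 2: grad_x = 2*3*-1.229 = -7.3739, grad_y = 2*1*-0.4552 = -0.9104
  x_2 = -1.229 - 0.05*-7.3739 = -0.8603
  y_2 = -0.4552 - 0.05*-0.9104 = -0.4097
Step 3: grad_x = 2*3*-0.8603 = -5.1618, grad_y = 2*1*-0.4097 = -0.8194
  x_3 = -0.8603 - 0.05*-5.1618 = -0.6022
  y_3 = -0.4097 - 0.05*-0.8194 = -0.3687
Step 4: grad_x = 2*3*-0.6022 = -3.6132, grad_y = 2*1*-0.3687 = -0.7375
  x_4 = -0.6022 - 0.05*-3.6132 = -0.4215
  y_4 = -0.3687 - 0.05*-0.7375 = -0.3319
f(-0.4215, -0.3319) = 3*(-0.4215)^2 + 1*(-0.3319)^2 = 0.6432


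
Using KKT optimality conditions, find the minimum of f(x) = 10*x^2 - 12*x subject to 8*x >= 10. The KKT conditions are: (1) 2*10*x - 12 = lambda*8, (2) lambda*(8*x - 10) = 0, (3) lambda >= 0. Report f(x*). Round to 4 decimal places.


Step 1: Try lambda = 0 (constraint inactive).
x_unc = 12/(2*10) = 0.6
Check: 8*0.6 = 4.8 < 10 -- violated!
Step 2: Constraint must be active: 8*x = 10
x* = 10/8 = 1.25
lambda = (2*10*1.25 - 12)/8 = 1.625
Step 3: Compute optimal value.
f(x*) = 10*1.25^2 - 12*1.25 = 0.625


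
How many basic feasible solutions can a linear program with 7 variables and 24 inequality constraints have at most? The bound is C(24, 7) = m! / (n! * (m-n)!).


Each vertex corresponds to some choice of n active constraints out of m, so the number of vertices is at most C(m, n) = m! / (n!(m-n)!).
m = 24, n = 7
Numerator: 24 * 23 * 22 * 21 * 20 * 19 * 18
Denominator: 7! = 5040
C(24, 7) = 346104


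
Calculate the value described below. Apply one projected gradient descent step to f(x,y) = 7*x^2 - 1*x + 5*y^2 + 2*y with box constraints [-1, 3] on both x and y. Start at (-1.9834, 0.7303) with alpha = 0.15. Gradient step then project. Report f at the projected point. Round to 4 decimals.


Step 1: Compute gradient at (-1.9834, 0.7303).
grad_x = 2*7*-1.9834 - 1 = -28.7676
grad_y = 2*5*0.7303 + 2 = 9.303
Step 2: Gradient step.
x_raw = -1.9834 - 0.15*-28.7676 = 2.3317
y_raw = 0.7303 - 0.15*9.303 = -0.6652
Step 3: Project onto [-1, 3].
x_proj = clip(2.3317) = 2.3317
y_proj = clip(-0.6652) = -0.6652
Step 4: Evaluate f.
f(2.3317, -0.6652) = 36.6092


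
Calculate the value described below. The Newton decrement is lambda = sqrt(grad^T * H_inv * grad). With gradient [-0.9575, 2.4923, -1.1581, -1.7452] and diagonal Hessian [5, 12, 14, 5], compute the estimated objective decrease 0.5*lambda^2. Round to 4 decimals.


Step 1: H is diagonal, so H^(-1) * g = [-0.1915, 0.2077, -0.0827, -0.349].
Step 2: g^T H^(-1) g = sum_i g_i^2 / H_ii
  = (-0.9575)^2/5 + (2.4923)^2/12 + (-1.1581)^2/14 + (-1.7452)^2/5
  = 0.1834 + 0.5176 + 0.0958 + 0.6091 = 1.4059
Step 3: Objective decrease = 0.5 * g^T H^(-1) g = 0.703


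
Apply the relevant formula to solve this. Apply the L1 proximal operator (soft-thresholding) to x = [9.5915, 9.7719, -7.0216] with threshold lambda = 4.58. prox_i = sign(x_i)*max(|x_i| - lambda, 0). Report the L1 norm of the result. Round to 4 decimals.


Soft-thresholding with lambda = 4.58:
prox(9.5915) = sign(9.5915)*max(|9.5915| - 4.58, 0) = 5.0115
prox(9.7719) = sign(9.7719)*max(|9.7719| - 4.58, 0) = 5.1919
prox(-7.0216) = sign(-7.0216)*max(|-7.0216| - 4.58, 0) = -2.4416
prox(x) = [5.0115, 5.1919, -2.4416]
||prox(x)||_1 = 5.0115 + 5.1919 + 2.4416 = 12.645


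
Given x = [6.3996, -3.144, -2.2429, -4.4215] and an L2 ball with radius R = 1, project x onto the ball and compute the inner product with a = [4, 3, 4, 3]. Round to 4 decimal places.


Step 1: Compute ||x|| (intermediates to 6 decimals).
||x|| = sqrt(6.3996^2 + (-3.144)^2 + (-2.2429)^2 + (-4.4215)^2) = 8.684462
Step 2: Project.
Since ||x|| > R, scale = R/||x|| = 1/8.684462 = 0.115148, proj(x) = scale * x
proj(x) = [0.736901, -0.362025, -0.258265, -0.509127]
Step 3: Dot product.
a^T * proj(x) = 4*0.736901 + 3*(-0.362025) + 4*(-0.258265) + 3*(-0.509127) = -0.6989


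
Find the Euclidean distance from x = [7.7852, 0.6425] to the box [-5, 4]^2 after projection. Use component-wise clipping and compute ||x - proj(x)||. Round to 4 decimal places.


Project each component onto [-5, 4].
clip(7.7852) = 4.0, clip(0.6425) = 0.6425
Projection = [4.0, 0.6425]
Squared diffs: [14.3277, 0.0]
Distance = sqrt(14.3277) = 3.7852


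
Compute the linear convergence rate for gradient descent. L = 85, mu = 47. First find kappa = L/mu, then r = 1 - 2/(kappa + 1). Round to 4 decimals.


Step 1: Compute the condition number.
kappa = L/mu = 85/47 = 1.8085
Step 2: Compute the convergence rate.
r = 1 - 2/(kappa + 1) = 1 - 2*mu/(L + mu) = (L - mu)/(L + mu) = 38/132 = 0.2879


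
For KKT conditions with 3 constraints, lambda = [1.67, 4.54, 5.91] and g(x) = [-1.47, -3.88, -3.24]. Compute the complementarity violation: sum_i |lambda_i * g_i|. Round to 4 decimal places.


KKT complementary slackness check:
lambda_1 * g_1 = 1.67 * -1.47 = -2.4549
lambda_2 * g_2 = 4.54 * -3.88 = -17.6152
lambda_3 * g_3 = 5.91 * -3.24 = -19.1484
Total violation = 2.4549 + 17.6152 + 19.1484 = 39.2185


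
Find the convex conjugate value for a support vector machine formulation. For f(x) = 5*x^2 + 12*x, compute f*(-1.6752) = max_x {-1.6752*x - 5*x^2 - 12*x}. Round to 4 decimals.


f*(y) = sup_x {y*x - a*x^2 - b*x} = sup_x {(y-b)*x - a*x^2}
FOC: (y - b) - 2a*x = 0 => x* = (y - b)/(2a)
x* = (-1.6752 - 12)/(2*5) = -1.3675
f*(-1.6752) = (y-b)^2/(4a) = (-1.6752 - 12)^2/(4*5)
= 187.0111/20 = 9.3506


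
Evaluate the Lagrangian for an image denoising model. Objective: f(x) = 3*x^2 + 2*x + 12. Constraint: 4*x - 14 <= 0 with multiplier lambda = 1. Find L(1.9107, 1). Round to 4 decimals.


Step 1: Evaluate f(x).
f(1.9107) = 3*1.9107^2 + 2*1.9107 + 12 = 26.7737
Step 2: Evaluate g(x).
g(1.9107) = 4*1.9107 - 14 = -6.3572
Step 3: Compute Lagrangian.
L = 26.7737 + 1*-6.3572 = 20.4165


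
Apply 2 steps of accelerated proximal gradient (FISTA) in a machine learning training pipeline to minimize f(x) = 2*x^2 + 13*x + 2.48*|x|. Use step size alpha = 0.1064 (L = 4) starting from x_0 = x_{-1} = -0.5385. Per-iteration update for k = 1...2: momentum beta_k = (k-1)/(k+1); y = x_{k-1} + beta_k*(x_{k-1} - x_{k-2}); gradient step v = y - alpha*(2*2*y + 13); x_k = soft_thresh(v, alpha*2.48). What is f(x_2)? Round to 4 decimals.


FISTA on f(x) = 2*x^2 + 13*x + 2.48*|x|
L = 4, alpha = 0.1064
Iteration 1: beta = 0.0, y = -0.5385 + 0.0*(-0.5385 + 0.5385) = -0.5385
  grad(y) = 10.846, v = y - alpha*grad = -1.6925
  prox(v) = soft_thresh(-1.6925, 0.2639) = -1.4286
Iteration 2: beta = 0.3333, y = -1.4286 + 0.3333*(-1.4286 + 0.5385) = -1.7254
  grad(y) = 6.0986, v = y - alpha*grad = -2.3742
  prox(v) = soft_thresh(-2.3742, 0.2639) = -2.1104
f(x_2) = 2*(-2.1104)^2 + 13*(-2.1104) + 2.48*|-2.1104| = -13.2938


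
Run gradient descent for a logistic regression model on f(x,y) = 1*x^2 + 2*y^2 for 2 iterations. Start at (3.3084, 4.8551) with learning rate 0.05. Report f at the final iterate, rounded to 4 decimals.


Gradient descent on f(x,y) = 1*x^2 + 2*y^2.
Starting point: (3.3084, 4.8551), alpha = 0.05
Step 1: grad_x = 2*1*3.3084 = 6.6168, grad_y = 2*2*4.8551 = 19.4204
  x_1 = 3.3084 - 0.05*6.6168 = 2.9776
  y_1 = 4.8551 - 0.05*19.4204 = 3.8841
Step 2: grad_x = 2*1*2.9776 = 5.9551, grad_y = 2*2*3.8841 = 15.5363
  x_2 = 2.9776 - 0.05*5.9551 = 2.6798
  y_2 = 3.8841 - 0.05*15.5363 = 3.1073
f(2.6798, 3.1073) = 1*2.6798^2 + 2*3.1073^2 = 26.4915


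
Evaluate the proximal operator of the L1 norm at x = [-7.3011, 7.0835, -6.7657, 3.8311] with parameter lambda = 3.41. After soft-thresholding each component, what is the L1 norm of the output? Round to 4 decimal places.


Soft-thresholding with lambda = 3.41:
prox(-7.3011) = sign(-7.3011)*max(|-7.3011| - 3.41, 0) = -3.8911
prox(7.0835) = sign(7.0835)*max(|7.0835| - 3.41, 0) = 3.6735
prox(-6.7657) = sign(-6.7657)*max(|-6.7657| - 3.41, 0) = -3.3557
prox(3.8311) = sign(3.8311)*max(|3.8311| - 3.41, 0) = 0.4211
prox(x) = [-3.8911, 3.6735, -3.3557, 0.4211]
||prox(x)||_1 = 3.8911 + 3.6735 + 3.3557 + 0.4211 = 11.3414


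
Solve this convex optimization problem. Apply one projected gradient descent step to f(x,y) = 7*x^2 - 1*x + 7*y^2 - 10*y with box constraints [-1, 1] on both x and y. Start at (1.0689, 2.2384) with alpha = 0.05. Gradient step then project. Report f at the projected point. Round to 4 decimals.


Step 1: Compute gradient at (1.0689, 2.2384).
grad_x = 2*7*1.0689 - 1 = 13.9646
grad_y = 2*7*2.2384 - 10 = 21.3376
Step 2: Gradient step.
x_raw = 1.0689 - 0.05*13.9646 = 0.3707
y_raw = 2.2384 - 0.05*21.3376 = 1.1715
Step 3: Project onto [-1, 1].
x_proj = clip(0.3707) = 0.3707
y_proj = clip(1.1715) = 1.0
Step 4: Evaluate f.
f(0.3707, 1.0) = -2.4089


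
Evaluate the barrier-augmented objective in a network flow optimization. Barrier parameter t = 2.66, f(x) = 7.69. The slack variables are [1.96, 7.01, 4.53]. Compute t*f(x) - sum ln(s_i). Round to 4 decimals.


Step 1: Compute log-barrier.
ln values: [0.6729, 1.9473, 1.5107]
phi = -(0.6729 + 1.9473 + 1.5107) = -4.131
Step 2: Compute augmented objective.
t*f(x) = 2.66*7.69 = 20.4554
Total = 20.4554 - 4.131 = 16.3244


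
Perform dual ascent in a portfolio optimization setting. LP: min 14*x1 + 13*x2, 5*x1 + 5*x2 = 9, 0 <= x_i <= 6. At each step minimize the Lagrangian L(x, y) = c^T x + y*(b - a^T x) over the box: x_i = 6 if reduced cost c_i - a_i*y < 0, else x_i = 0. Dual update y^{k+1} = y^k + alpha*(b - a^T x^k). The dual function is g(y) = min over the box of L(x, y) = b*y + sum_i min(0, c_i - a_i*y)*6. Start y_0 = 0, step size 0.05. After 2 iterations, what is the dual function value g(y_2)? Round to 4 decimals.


Dual ascent for LP: min 14*x1 + 13*x2, 5*x1 + 5*x2 = 9, 0 <= x_i <= 6
Step 1: y^k = 0.0, reduced costs: (14.0, 13.0)
  x^k = (0.0, 0.0), subgradient = b - a^T x = 9.0
  y^{k+1} = 0.0 + 0.05*9.0 = 0.45
Step 2: y^k = 0.45, reduced costs: (11.75, 10.75)
  x^k = (0.0, 0.0), subgradient = b - a^T x = 9.0
  y^{k+1} = 0.45 + 0.05*9.0 = 0.9
Dual objective at y_2 = 0.9: reduced costs (9.5, 8.5), box minimizer x = (0.0, 0.0)
g(y_2) = b*y + (c1 - a1*y)*x1 + (c2 - a2*y)*x2 = 9*0.9 + 9.5*0.0 + 8.5*0.0 = 8.1 + 0.0 + 0.0 = 8.1


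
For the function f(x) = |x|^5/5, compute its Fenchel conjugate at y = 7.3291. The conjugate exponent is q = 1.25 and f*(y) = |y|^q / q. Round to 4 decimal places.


The conjugate exponent q satisfies 1/p + 1/q = 1.
p = 5, so q = 5/(5 - 1) = 1.25
|y|^q = 7.3291^1.25 = 12.0591
f*(7.3291) = 12.0591 / 1.25 = 9.6472


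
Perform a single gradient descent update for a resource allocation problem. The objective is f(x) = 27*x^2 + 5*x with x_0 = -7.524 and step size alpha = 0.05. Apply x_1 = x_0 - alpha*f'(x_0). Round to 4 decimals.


We compute the gradient at x_0 and apply the update.
f'(x) = 54*x + 5
f'(-7.524) = 54*-7.524 + 5 = -401.296
x_1 = -7.524 - 0.05*-401.296 = 12.5408


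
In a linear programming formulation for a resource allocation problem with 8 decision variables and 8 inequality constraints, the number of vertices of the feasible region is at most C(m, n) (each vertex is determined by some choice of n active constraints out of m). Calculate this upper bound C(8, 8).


Each vertex corresponds to some choice of n active constraints out of m, so the number of vertices is at most C(m, n) = m! / (n!(m-n)!).
m = 8, n = 8
Numerator: 8 * 7 * 6 * 5 * 4 * 3 * 2 * 1
Denominator: 8! = 40320
C(8, 8) = 1


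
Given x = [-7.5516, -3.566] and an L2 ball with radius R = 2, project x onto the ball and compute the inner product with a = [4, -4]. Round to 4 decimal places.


Step 1: Compute ||x|| (intermediates to 6 decimals).
||x|| = sqrt((-7.5516)^2 + (-3.566)^2) = 8.351229
Step 2: Project.
Since ||x|| > R, scale = R/||x|| = 2/8.351229 = 0.239486, proj(x) = scale * x
proj(x) = [-1.808502, -0.854007]
Step 3: Dot product.
a^T * proj(x) = 4*(-1.808502) - 4*(-0.854007) = -3.818


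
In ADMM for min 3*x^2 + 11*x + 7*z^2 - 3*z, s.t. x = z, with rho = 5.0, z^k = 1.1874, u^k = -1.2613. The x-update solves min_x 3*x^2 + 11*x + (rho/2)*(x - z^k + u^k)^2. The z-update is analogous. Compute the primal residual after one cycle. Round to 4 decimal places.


ADMM iteration with rho = 5.0, z^k = 1.1874, u^k = -1.2613
Step 1: x-update.
Minimize 3*x^2 + 11*x + (5.0/2)*(x - 1.1874 - 1.2613)^2
FOC: (2*3 + 5.0)*x = -11 + 5.0*(1.1874 + 1.2613)
x^{k+1} = 0.113
Step 2: z-update.
Minimize 7*z^2 - 3*z + (5.0/2)*(0.113 - z - 1.2613)^2
FOC: (2*7 + 5.0)*z = 3 + 5.0*(0.113 - 1.2613)
z^{k+1} = -0.1443
Step 3: u-update.
u^{k+1} = -1.2613 + 0.113 + 0.1443 = -1.004
Step 4: Primal residual = |0.113 + 0.1443| = 0.2573


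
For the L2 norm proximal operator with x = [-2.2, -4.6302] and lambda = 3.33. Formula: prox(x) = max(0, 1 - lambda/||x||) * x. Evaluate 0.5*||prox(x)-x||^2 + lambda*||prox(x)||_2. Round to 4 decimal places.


Step 1: Compute ||x||.
||x|| = 5.1263
Step 2: Compute scaling factor.
scale = max(0, 1 - 3.33/5.1263) = 0.3504
Step 3: prox(x) = [-0.7709, -1.6225]
||prox(x)|| = 1.7963
Step 4: Proximal objective.
0.5*||prox-x||^2 = 5.5445
lambda*||prox|| = 5.9817
Total = 11.5261


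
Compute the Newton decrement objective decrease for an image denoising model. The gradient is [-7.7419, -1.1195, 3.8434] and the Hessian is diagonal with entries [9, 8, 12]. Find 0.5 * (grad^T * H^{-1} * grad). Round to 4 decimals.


Step 1: H is diagonal, so H^(-1) * g = [-0.8602, -0.1399, 0.3203].
Step 2: g^T H^(-1) g = sum_i g_i^2 / H_ii
  = (-7.7419)^2/9 + (-1.1195)^2/8 + (3.8434)^2/12
  = 6.6597 + 0.1567 + 1.231 = 8.0473
Step 3: Objective decrease = 0.5 * g^T H^(-1) g = 4.0237


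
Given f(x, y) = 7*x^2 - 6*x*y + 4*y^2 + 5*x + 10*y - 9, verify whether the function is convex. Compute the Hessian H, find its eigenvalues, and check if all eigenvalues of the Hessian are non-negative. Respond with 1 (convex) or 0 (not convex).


The Hessian of f(x,y) = 7*x^2 - 6*x*y + 4*y^2 + 5*x + 10*y - 9 is:
H = [[14, -6], [-6, 8]]
Trace = 14 + 8 = 22
Determinant = 14*8 - (-6)^2 = 76
Discriminant = (22)^2 - 4*76 = 180.0
Eigenvalues: lambda_1 = 4.2918, lambda_2 = 17.7082
The function is convex.

1


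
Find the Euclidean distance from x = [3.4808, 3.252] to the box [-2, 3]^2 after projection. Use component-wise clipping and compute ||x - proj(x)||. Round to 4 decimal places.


Project each component onto [-2, 3].
clip(3.4808) = 3.0, clip(3.252) = 3.0
Projection = [3.0, 3.0]
Squared diffs: [0.2312, 0.0635]
Distance = sqrt(0.2947) = 0.5428


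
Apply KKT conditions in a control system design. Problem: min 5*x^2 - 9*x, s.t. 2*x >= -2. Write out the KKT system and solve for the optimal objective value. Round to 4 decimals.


Step 1: Try lambda = 0 (constraint inactive).
Stationarity: 2*5*x - 9 = 0
x* = 9/(2*5) = 0.9
Check constraint: 2*0.9 = 1.8 >= -2 -- satisfied.
Step 2: Compute optimal value.
f(x*) = 5*0.9^2 - 9*0.9 = -4.05


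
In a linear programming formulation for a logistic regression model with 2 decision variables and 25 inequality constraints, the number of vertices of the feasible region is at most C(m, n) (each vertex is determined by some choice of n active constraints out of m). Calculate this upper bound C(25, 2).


Each vertex corresponds to some choice of n active constraints out of m, so the number of vertices is at most C(m, n) = m! / (n!(m-n)!).
m = 25, n = 2
Numerator: 25 * 24
Denominator: 2! = 2
C(25, 2) = 300


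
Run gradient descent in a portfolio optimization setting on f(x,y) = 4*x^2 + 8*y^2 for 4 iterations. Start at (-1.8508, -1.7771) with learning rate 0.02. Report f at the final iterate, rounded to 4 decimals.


Gradient descent on f(x,y) = 4*x^2 + 8*y^2.
Starting point: (-1.8508, -1.7771), alpha = 0.02
Step 1: grad_x = 2*4*-1.8508 = -14.8064, grad_y = 2*8*-1.7771 = -28.4336
  x_1 = -1.8508 - 0.02*-14.8064 = -1.5547
  y_1 = -1.7771 - 0.02*-28.4336 = -1.2084
Step 2: grad_x = 2*4*-1.5547 = -12.4374, grad_y = 2*8*-1.2084 = -19.3348
  x_2 = -1.5547 - 0.02*-12.4374 = -1.3059
  y_2 = -1.2084 - 0.02*-19.3348 = -0.8217
Step 3: grad_x = 2*4*-1.3059 = -10.4474, grad_y = 2*8*-0.8217 = -13.1477
  x_3 = -1.3059 - 0.02*-10.4474 = -1.097
  y_3 = -0.8217 - 0.02*-13.1477 = -0.5588
Step 4: grad_x = 2*4*-1.097 = -8.7758, grad_y = 2*8*-0.5588 = -8.9404
  x_4 = -1.097 - 0.02*-8.7758 = -0.9215
  y_4 = -0.5588 - 0.02*-8.9404 = -0.38
f(-0.9215, -0.38) = 4*(-0.9215)^2 + 8*(-0.38)^2 = 4.5514


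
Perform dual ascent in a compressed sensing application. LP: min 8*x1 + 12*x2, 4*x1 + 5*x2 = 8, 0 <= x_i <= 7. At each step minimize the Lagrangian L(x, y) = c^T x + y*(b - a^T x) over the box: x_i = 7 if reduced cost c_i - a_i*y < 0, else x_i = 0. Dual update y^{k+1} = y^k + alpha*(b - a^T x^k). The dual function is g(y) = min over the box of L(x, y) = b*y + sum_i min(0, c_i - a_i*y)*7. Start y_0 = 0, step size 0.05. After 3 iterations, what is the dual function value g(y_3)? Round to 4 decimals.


Dual ascent for LP: min 8*x1 + 12*x2, 4*x1 + 5*x2 = 8, 0 <= x_i <= 7
Step 1: y^k = 0.0, reduced costs: (8.0, 12.0)
  x^k = (0.0, 0.0), subgradient = b - a^T x = 8.0
  y^{k+1} = 0.0 + 0.05*8.0 = 0.4
Step 2: y^k = 0.4, reduced costs: (6.4, 10.0)
  x^k = (0.0, 0.0), subgradient = b - a^T x = 8.0
  y^{k+1} = 0.4 + 0.05*8.0 = 0.8
Step 3: y^k = 0.8, reduced costs: (4.8, 8.0)
  x^k = (0.0, 0.0), subgradient = b - a^T x = 8.0
  y^{k+1} = 0.8 + 0.05*8.0 = 1.2
Dual objective at y_3 = 1.2: reduced costs (3.2, 6.0), box minimizer x = (0.0, 0.0)
g(y_3) = b*y + (c1 - a1*y)*x1 + (c2 - a2*y)*x2 = 8*1.2 + 3.2*0.0 + 6.0*0.0 = 9.6 + 0.0 + 0.0 = 9.6


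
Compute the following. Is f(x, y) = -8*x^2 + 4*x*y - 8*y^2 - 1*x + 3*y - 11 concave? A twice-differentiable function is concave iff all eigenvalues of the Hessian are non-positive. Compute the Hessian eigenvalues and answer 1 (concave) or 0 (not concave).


The Hessian of f(x,y) = -8*x^2 + 4*x*y - 8*y^2 - 1*x + 3*y - 11 is:
H = [[-16, 4], [4, -16]]
Trace = -16 - 16 = -32
Determinant = -16*-16 - (4)^2 = 240
Discriminant = (-32)^2 - 4*240 = 64.0
Eigenvalues: lambda_1 = -20.0, lambda_2 = -12.0
The function is concave.

1


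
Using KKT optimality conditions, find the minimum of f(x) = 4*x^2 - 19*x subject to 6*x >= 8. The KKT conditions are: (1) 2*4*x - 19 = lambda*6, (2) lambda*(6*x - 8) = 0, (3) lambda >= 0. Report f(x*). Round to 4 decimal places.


Step 1: Try lambda = 0 (constraint inactive).
Stationarity: 2*4*x - 19 = 0
x* = 19/(2*4) = 2.375
Check constraint: 6*2.375 = 14.25 >= 8 -- satisfied.
Step 2: Compute optimal value.
f(x*) = 4*2.375^2 - 19*2.375 = -22.5625


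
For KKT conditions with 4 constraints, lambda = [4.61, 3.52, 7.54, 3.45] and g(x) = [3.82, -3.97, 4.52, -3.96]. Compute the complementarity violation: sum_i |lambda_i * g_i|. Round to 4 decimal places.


KKT complementary slackness check:
lambda_1 * g_1 = 4.61 * 3.82 = 17.6102
lambda_2 * g_2 = 3.52 * -3.97 = -13.9744
lambda_3 * g_3 = 7.54 * 4.52 = 34.0808
lambda_4 * g_4 = 3.45 * -3.96 = -13.662
Total violation = 17.6102 + 13.9744 + 34.0808 + 13.662 = 79.3274


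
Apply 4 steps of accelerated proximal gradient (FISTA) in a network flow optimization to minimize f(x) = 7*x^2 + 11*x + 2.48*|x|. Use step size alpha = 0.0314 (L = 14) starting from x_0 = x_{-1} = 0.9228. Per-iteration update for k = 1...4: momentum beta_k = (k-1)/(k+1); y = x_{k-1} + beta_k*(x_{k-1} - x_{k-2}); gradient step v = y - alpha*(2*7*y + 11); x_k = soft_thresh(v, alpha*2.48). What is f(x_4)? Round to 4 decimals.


FISTA on f(x) = 7*x^2 + 11*x + 2.48*|x|
L = 14, alpha = 0.0314
Iteration 1: beta = 0.0, y = 0.9228 + 0.0*(0.9228 - 0.9228) = 0.9228
  grad(y) = 23.9192, v = y - alpha*grad = 0.1717
  prox(v) = soft_thresh(0.1717, 0.0779) = 0.0939
Iteration 2: beta = 0.3333, y = 0.0939 + 0.3333*(0.0939 - 0.9228) = -0.1824
  grad(y) = 8.4457, v = y - alpha*grad = -0.4476
  prox(v) = soft_thresh(-0.4476, 0.0779) = -0.3698
Iteration 3: beta = 0.5, y = -0.3698 + 0.5*(-0.3698 - 0.0939) = -0.6016
  grad(y) = 2.5778, v = y - alpha*grad = -0.6825
  prox(v) = soft_thresh(-0.6825, 0.0779) = -0.6047
Iteration 4: beta = 0.6, y = -0.6047 + 0.6*(-0.6047 + 0.3698) = -0.7456
  grad(y) = 0.5617, v = y - alpha*grad = -0.7632
  prox(v) = soft_thresh(-0.7632, 0.0779) = -0.6854
f(x_4) = 7*(-0.6854)^2 + 11*(-0.6854) + 2.48*|-0.6854| = -2.5512


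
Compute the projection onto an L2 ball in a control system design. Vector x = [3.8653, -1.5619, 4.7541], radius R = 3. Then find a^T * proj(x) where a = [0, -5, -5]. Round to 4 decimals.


Step 1: Compute ||x|| (intermediates to 6 decimals).
||x|| = sqrt(3.8653^2 + (-1.5619)^2 + 4.7541^2) = 6.323096
Step 2: Project.
Since ||x|| > R, scale = R/||x|| = 3/6.323096 = 0.474451, proj(x) = scale * x
proj(x) = [1.833895, -0.741045, 2.255587]
Step 3: Dot product.
a^T * proj(x) = 0*1.833895 - 5*(-0.741045) - 5*2.255587 = -7.5727
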